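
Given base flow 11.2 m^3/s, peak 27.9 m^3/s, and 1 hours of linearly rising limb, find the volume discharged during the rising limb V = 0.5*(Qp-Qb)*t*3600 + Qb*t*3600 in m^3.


V = 0.5*(27.9 - 11.2)*1*3600 + 11.2*1*3600 = 70380.0000 m^3


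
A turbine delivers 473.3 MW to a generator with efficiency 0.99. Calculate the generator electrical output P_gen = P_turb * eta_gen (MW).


P_gen = 473.3 * 0.99 = 468.5670 MW


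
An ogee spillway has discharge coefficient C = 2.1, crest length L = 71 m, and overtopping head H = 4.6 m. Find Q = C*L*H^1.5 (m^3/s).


Q = 2.1 * 71 * 4.6^1.5 = 1471.0058 m^3/s


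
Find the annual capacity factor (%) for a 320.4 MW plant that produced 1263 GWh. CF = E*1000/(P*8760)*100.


CF = 1263 * 1000 / (320.4 * 8760) * 100 = 44.9994 %


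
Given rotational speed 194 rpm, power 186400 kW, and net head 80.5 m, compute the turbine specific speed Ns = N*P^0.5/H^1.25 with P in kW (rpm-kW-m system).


Ns = 194 * 186400^0.5 / 80.5^1.25 = 347.3600


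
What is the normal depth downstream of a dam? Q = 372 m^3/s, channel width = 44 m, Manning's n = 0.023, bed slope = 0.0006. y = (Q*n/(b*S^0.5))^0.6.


y = (372 * 0.023 / (44 * 0.0006^0.5))^0.6 = 3.4661 m


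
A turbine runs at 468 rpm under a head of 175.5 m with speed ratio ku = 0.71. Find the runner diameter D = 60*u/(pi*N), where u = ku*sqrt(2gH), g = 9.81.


u = 0.71 * sqrt(2*9.81*175.5) = 41.6626 m/s
D = 60 * 41.6626 / (pi * 468) = 1.7002 m


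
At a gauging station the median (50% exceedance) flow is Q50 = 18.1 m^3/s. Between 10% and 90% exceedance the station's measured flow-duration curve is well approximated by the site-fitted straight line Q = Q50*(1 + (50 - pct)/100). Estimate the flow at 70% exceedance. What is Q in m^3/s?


Q = 18.1 * (1 + (50 - 70)/100) = 14.4800 m^3/s


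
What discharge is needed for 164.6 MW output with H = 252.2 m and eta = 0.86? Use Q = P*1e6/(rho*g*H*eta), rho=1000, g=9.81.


Q = 164.6 * 1e6 / (1000 * 9.81 * 252.2 * 0.86) = 77.3601 m^3/s


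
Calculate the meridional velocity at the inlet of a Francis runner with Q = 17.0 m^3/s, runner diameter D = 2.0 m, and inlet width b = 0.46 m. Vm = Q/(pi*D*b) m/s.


Vm = 17.0 / (pi * 2.0 * 0.46) = 5.8818 m/s


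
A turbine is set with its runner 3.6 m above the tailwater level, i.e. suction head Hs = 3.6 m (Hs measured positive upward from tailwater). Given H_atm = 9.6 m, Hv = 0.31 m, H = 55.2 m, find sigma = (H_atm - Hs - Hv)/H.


sigma = (9.6 - 3.6 - 0.31) / 55.2 = 0.1031


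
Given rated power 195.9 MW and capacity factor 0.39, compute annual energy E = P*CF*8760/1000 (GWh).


E = 195.9 * 0.39 * 8760 / 1000 = 669.2728 GWh


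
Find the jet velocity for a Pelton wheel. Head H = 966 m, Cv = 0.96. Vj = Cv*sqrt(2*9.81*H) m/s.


Vj = 0.96 * sqrt(2*9.81*966) = 132.1628 m/s


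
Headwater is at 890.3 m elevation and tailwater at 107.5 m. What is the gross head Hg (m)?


Hg = 890.3 - 107.5 = 782.8000 m


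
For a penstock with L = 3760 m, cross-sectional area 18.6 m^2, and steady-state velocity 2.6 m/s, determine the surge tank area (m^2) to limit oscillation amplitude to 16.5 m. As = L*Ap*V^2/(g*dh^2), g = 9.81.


As = 3760 * 18.6 * 2.6^2 / (9.81 * 16.5^2) = 177.0152 m^2


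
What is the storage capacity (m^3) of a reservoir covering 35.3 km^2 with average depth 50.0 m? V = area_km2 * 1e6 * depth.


V = 35.3 * 1e6 * 50.0 = 1.7650e+09 m^3


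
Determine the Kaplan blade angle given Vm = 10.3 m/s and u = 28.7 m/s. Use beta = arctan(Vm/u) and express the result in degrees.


beta = arctan(10.3 / 28.7) = 19.7423 degrees


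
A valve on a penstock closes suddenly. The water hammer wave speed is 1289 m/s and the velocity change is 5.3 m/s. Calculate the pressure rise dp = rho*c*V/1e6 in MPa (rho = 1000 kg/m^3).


dp = 1000 * 1289 * 5.3 / 1e6 = 6.8317 MPa


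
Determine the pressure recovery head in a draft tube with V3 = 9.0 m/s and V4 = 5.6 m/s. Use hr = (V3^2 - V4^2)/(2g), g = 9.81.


hr = (9.0^2 - 5.6^2) / (2*9.81) = 2.5301 m


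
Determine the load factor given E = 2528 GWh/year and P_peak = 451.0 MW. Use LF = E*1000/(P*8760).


LF = 2528 * 1000 / (451.0 * 8760) = 0.6399


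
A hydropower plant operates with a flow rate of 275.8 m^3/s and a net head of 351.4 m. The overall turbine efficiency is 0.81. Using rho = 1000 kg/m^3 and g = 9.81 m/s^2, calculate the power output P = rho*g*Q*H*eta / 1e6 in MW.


P = 1000 * 9.81 * 275.8 * 351.4 * 0.81 / 1e6 = 770.1052 MW


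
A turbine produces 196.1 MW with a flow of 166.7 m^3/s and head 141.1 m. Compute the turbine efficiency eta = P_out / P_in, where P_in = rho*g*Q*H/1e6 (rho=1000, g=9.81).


P_in = 1000 * 9.81 * 166.7 * 141.1 / 1e6 = 230.7446 MW
eta = 196.1 / 230.7446 = 0.8499


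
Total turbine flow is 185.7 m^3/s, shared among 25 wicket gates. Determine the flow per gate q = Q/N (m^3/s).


q = 185.7 / 25 = 7.4280 m^3/s


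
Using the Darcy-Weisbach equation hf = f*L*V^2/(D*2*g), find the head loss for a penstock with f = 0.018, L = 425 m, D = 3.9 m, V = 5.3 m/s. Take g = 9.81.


hf = 0.018 * 425 * 5.3^2 / (3.9 * 2 * 9.81) = 2.8083 m


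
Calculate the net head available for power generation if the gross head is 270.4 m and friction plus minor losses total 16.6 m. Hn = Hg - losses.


Hn = 270.4 - 16.6 = 253.8000 m


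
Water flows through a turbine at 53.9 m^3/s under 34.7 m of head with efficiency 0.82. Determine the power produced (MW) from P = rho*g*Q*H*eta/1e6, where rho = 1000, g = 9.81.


P = 1000 * 9.81 * 53.9 * 34.7 * 0.82 / 1e6 = 15.0453 MW


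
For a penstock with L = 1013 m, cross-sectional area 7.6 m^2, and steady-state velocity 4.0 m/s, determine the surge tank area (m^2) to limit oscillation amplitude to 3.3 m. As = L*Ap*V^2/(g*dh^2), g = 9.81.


As = 1013 * 7.6 * 4.0^2 / (9.81 * 3.3^2) = 1153.0447 m^2


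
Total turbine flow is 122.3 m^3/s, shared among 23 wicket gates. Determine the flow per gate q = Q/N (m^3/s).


q = 122.3 / 23 = 5.3174 m^3/s


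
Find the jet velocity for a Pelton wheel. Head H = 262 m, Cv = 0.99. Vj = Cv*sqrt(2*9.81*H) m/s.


Vj = 0.99 * sqrt(2*9.81*262) = 70.9799 m/s


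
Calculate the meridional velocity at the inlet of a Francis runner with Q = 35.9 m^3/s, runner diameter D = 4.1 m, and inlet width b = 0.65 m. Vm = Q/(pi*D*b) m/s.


Vm = 35.9 / (pi * 4.1 * 0.65) = 4.2879 m/s


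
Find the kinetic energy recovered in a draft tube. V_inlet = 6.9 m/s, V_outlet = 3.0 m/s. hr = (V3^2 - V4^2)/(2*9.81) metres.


hr = (6.9^2 - 3.0^2) / (2*9.81) = 1.9679 m


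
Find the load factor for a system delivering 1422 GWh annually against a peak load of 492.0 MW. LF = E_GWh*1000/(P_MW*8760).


LF = 1422 * 1000 / (492.0 * 8760) = 0.3299


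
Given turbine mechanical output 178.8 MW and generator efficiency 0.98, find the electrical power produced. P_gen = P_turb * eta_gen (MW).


P_gen = 178.8 * 0.98 = 175.2240 MW


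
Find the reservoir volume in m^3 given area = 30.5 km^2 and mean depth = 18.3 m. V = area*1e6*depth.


V = 30.5 * 1e6 * 18.3 = 5.5815e+08 m^3


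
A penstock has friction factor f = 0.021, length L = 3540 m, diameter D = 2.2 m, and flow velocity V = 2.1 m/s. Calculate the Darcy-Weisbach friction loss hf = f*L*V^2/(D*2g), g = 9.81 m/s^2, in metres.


hf = 0.021 * 3540 * 2.1^2 / (2.2 * 2 * 9.81) = 7.5952 m


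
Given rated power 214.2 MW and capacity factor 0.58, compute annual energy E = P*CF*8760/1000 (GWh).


E = 214.2 * 0.58 * 8760 / 1000 = 1088.3074 GWh


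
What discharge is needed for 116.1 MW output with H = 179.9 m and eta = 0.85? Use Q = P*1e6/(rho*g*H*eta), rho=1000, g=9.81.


Q = 116.1 * 1e6 / (1000 * 9.81 * 179.9 * 0.85) = 77.3950 m^3/s


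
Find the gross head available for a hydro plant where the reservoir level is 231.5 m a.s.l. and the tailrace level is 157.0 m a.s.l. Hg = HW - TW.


Hg = 231.5 - 157.0 = 74.5000 m


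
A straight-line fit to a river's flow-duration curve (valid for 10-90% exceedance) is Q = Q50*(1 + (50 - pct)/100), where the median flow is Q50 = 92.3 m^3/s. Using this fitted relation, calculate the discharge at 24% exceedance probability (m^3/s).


Q = 92.3 * (1 + (50 - 24)/100) = 116.2980 m^3/s


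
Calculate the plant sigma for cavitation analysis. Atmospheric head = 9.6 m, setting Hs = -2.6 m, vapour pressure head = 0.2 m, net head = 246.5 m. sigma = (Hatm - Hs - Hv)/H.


sigma = (9.6 - (-2.6) - 0.2) / 246.5 = 0.0487


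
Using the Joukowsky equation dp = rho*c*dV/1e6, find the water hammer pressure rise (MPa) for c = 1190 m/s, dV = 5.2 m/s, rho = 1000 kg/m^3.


dp = 1000 * 1190 * 5.2 / 1e6 = 6.1880 MPa


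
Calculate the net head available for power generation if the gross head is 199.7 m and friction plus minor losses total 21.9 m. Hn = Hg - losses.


Hn = 199.7 - 21.9 = 177.8000 m


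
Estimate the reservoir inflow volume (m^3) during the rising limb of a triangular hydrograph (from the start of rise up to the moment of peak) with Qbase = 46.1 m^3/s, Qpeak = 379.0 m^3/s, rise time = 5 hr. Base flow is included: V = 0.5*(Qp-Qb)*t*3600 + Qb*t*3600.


V = 0.5*(379.0 - 46.1)*5*3600 + 46.1*5*3600 = 3.8259e+06 m^3


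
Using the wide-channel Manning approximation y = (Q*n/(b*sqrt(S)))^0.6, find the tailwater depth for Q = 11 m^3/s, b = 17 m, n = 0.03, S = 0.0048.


y = (11 * 0.03 / (17 * 0.0048^0.5))^0.6 = 0.4661 m


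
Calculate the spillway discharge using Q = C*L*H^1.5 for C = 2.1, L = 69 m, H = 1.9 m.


Q = 2.1 * 69 * 1.9^1.5 = 379.4886 m^3/s


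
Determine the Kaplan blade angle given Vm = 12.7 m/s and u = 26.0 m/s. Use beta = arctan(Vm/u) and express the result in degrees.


beta = arctan(12.7 / 26.0) = 26.0337 degrees


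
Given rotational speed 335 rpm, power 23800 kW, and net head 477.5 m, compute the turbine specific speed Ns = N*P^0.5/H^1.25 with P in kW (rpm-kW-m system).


Ns = 335 * 23800^0.5 / 477.5^1.25 = 23.1535


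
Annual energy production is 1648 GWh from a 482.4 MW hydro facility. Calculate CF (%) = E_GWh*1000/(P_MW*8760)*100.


CF = 1648 * 1000 / (482.4 * 8760) * 100 = 38.9983 %


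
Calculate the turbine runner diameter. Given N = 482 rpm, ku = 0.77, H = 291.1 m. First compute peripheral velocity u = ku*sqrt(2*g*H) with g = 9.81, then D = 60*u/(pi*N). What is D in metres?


u = 0.77 * sqrt(2*9.81*291.1) = 58.1917 m/s
D = 60 * 58.1917 / (pi * 482) = 2.3058 m


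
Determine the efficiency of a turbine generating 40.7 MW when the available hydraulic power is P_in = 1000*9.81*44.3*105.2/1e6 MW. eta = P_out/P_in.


P_in = 1000 * 9.81 * 44.3 * 105.2 / 1e6 = 45.7181 MW
eta = 40.7 / 45.7181 = 0.8902


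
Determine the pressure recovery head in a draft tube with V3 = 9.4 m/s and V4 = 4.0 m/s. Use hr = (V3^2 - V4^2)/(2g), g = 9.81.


hr = (9.4^2 - 4.0^2) / (2*9.81) = 3.6881 m


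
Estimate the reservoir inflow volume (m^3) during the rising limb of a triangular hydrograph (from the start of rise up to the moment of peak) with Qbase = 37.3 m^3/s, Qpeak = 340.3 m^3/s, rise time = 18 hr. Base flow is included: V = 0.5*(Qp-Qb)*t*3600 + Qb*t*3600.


V = 0.5*(340.3 - 37.3)*18*3600 + 37.3*18*3600 = 1.2234e+07 m^3


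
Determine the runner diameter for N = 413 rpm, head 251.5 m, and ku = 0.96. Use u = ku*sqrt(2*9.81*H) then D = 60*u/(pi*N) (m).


u = 0.96 * sqrt(2*9.81*251.5) = 67.4357 m/s
D = 60 * 67.4357 / (pi * 413) = 3.1185 m


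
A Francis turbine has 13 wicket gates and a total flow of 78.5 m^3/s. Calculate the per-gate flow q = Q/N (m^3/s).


q = 78.5 / 13 = 6.0385 m^3/s


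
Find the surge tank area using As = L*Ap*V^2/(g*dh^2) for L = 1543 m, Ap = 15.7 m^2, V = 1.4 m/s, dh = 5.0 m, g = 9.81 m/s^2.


As = 1543 * 15.7 * 1.4^2 / (9.81 * 5.0^2) = 193.6032 m^2


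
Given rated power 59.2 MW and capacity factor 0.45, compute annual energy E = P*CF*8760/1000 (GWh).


E = 59.2 * 0.45 * 8760 / 1000 = 233.3664 GWh


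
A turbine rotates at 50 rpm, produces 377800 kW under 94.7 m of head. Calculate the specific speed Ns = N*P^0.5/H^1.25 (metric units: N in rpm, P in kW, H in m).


Ns = 50 * 377800^0.5 / 94.7^1.25 = 104.0312


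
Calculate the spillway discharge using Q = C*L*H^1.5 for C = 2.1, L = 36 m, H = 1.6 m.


Q = 2.1 * 36 * 1.6^1.5 = 153.0036 m^3/s


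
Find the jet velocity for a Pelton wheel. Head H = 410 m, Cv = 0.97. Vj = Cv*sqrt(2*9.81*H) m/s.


Vj = 0.97 * sqrt(2*9.81*410) = 86.9988 m/s


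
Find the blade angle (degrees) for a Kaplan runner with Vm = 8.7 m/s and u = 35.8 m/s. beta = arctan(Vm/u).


beta = arctan(8.7 / 35.8) = 13.6591 degrees


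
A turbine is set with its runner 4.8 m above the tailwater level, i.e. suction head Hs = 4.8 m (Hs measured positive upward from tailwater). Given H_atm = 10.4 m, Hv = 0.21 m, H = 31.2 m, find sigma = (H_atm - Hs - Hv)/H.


sigma = (10.4 - 4.8 - 0.21) / 31.2 = 0.1728


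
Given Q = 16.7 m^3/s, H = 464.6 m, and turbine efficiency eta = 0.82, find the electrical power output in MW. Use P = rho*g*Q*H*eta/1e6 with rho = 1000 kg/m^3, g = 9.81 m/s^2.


P = 1000 * 9.81 * 16.7 * 464.6 * 0.82 / 1e6 = 62.4135 MW


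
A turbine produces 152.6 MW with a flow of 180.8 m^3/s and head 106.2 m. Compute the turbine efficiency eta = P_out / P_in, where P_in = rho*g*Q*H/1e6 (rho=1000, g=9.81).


P_in = 1000 * 9.81 * 180.8 * 106.2 / 1e6 = 188.3614 MW
eta = 152.6 / 188.3614 = 0.8101


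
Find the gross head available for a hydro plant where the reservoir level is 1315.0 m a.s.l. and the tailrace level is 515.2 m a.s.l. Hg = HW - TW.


Hg = 1315.0 - 515.2 = 799.8000 m


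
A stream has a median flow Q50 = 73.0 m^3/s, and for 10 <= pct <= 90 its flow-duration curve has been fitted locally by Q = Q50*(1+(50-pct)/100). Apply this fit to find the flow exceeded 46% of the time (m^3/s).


Q = 73.0 * (1 + (50 - 46)/100) = 75.9200 m^3/s


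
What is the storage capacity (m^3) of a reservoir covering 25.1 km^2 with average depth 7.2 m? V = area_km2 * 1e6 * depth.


V = 25.1 * 1e6 * 7.2 = 1.8072e+08 m^3


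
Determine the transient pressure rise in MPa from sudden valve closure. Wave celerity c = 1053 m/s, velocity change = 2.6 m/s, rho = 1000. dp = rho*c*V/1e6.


dp = 1000 * 1053 * 2.6 / 1e6 = 2.7378 MPa


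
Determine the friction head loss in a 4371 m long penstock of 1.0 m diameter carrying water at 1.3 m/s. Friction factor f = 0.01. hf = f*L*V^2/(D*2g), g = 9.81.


hf = 0.01 * 4371 * 1.3^2 / (1.0 * 2 * 9.81) = 3.7650 m


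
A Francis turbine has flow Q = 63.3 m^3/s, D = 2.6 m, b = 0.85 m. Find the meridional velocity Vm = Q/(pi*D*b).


Vm = 63.3 / (pi * 2.6 * 0.85) = 9.1172 m/s


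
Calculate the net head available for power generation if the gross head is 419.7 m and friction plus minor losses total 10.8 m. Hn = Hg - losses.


Hn = 419.7 - 10.8 = 408.9000 m


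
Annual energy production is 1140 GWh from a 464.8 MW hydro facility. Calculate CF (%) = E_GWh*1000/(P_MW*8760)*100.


CF = 1140 * 1000 / (464.8 * 8760) * 100 = 27.9985 %


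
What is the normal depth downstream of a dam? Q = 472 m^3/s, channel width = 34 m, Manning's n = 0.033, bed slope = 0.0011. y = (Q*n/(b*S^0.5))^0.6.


y = (472 * 0.033 / (34 * 0.0011^0.5))^0.6 = 4.8325 m


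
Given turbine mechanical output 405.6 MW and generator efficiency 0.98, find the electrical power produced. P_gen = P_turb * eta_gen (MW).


P_gen = 405.6 * 0.98 = 397.4880 MW


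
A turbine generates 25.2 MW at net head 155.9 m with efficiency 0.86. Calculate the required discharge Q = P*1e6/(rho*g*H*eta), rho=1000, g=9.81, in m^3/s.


Q = 25.2 * 1e6 / (1000 * 9.81 * 155.9 * 0.86) = 19.1596 m^3/s


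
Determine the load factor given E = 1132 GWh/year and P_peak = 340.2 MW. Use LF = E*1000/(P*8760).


LF = 1132 * 1000 / (340.2 * 8760) = 0.3798


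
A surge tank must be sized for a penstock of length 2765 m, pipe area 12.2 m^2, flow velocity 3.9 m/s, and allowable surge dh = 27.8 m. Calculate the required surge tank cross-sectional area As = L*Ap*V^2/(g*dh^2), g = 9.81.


As = 2765 * 12.2 * 3.9^2 / (9.81 * 27.8^2) = 67.6746 m^2


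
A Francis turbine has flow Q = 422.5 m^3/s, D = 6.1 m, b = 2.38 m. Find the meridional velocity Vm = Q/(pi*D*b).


Vm = 422.5 / (pi * 6.1 * 2.38) = 9.2634 m/s


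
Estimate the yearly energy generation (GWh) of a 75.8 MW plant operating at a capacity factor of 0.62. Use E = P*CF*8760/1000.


E = 75.8 * 0.62 * 8760 / 1000 = 411.6850 GWh


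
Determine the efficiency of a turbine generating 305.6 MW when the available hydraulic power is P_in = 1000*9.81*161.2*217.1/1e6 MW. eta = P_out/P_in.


P_in = 1000 * 9.81 * 161.2 * 217.1 / 1e6 = 343.3159 MW
eta = 305.6 / 343.3159 = 0.8901


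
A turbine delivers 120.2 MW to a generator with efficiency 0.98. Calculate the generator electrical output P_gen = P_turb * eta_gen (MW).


P_gen = 120.2 * 0.98 = 117.7960 MW


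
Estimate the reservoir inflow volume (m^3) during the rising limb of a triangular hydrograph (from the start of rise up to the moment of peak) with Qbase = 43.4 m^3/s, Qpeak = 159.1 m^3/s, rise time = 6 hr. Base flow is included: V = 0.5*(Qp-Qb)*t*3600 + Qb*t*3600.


V = 0.5*(159.1 - 43.4)*6*3600 + 43.4*6*3600 = 2.1870e+06 m^3


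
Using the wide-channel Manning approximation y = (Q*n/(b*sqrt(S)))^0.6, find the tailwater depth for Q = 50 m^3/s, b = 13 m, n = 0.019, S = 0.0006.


y = (50 * 0.019 / (13 * 0.0006^0.5))^0.6 = 1.9267 m


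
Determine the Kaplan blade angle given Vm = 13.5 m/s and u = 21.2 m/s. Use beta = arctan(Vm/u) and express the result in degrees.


beta = arctan(13.5 / 21.2) = 32.4887 degrees


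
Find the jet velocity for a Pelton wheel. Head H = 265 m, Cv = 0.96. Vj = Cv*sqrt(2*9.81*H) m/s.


Vj = 0.96 * sqrt(2*9.81*265) = 69.2219 m/s


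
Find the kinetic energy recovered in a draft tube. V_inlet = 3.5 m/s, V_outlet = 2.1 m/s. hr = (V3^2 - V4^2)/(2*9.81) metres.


hr = (3.5^2 - 2.1^2) / (2*9.81) = 0.3996 m


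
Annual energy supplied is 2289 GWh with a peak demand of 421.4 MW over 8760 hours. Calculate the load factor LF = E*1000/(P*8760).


LF = 2289 * 1000 / (421.4 * 8760) = 0.6201


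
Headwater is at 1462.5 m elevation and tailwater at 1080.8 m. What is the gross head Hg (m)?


Hg = 1462.5 - 1080.8 = 381.7000 m


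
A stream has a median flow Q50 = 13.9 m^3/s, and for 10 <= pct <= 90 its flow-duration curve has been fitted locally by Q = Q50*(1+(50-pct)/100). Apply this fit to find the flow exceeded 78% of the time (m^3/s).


Q = 13.9 * (1 + (50 - 78)/100) = 10.0080 m^3/s


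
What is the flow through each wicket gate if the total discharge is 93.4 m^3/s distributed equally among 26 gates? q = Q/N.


q = 93.4 / 26 = 3.5923 m^3/s


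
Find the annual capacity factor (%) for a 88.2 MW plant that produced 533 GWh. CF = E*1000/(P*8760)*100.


CF = 533 * 1000 / (88.2 * 8760) * 100 = 68.9850 %


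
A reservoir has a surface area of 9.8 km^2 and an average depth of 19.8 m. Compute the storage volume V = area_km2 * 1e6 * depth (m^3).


V = 9.8 * 1e6 * 19.8 = 1.9404e+08 m^3


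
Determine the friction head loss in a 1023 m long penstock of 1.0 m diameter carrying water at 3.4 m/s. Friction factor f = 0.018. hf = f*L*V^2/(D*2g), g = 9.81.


hf = 0.018 * 1023 * 3.4^2 / (1.0 * 2 * 9.81) = 10.8494 m


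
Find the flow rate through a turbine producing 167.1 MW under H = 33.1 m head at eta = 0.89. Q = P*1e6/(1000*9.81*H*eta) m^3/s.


Q = 167.1 * 1e6 / (1000 * 9.81 * 33.1 * 0.89) = 578.2151 m^3/s


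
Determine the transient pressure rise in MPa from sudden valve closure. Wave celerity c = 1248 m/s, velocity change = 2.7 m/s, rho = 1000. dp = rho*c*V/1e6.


dp = 1000 * 1248 * 2.7 / 1e6 = 3.3696 MPa


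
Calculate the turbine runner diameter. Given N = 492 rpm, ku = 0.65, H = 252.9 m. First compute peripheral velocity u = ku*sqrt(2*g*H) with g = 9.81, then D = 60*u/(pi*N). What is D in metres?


u = 0.65 * sqrt(2*9.81*252.9) = 45.7865 m/s
D = 60 * 45.7865 / (pi * 492) = 1.7774 m


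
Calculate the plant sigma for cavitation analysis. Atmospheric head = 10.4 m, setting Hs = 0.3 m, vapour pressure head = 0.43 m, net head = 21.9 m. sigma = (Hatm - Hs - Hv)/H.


sigma = (10.4 - 0.3 - 0.43) / 21.9 = 0.4416


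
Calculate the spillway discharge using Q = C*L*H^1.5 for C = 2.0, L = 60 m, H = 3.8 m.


Q = 2.0 * 60 * 3.8^1.5 = 888.9076 m^3/s


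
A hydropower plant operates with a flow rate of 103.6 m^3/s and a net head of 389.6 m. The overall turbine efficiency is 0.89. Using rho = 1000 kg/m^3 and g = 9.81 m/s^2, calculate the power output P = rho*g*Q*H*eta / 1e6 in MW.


P = 1000 * 9.81 * 103.6 * 389.6 * 0.89 / 1e6 = 352.4015 MW


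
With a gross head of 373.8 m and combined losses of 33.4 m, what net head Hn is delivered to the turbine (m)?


Hn = 373.8 - 33.4 = 340.4000 m


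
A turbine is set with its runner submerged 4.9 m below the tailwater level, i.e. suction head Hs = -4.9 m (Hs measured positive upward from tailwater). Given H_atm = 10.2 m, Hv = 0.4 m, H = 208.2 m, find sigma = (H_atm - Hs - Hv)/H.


sigma = (10.2 - (-4.9) - 0.4) / 208.2 = 0.0706


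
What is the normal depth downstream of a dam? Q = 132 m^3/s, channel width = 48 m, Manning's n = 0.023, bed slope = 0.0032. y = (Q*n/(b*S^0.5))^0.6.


y = (132 * 0.023 / (48 * 0.0032^0.5))^0.6 = 1.0693 m


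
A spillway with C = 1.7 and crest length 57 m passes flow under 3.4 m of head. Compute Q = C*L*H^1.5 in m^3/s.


Q = 1.7 * 57 * 3.4^1.5 = 607.4942 m^3/s


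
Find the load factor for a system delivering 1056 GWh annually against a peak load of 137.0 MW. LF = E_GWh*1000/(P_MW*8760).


LF = 1056 * 1000 / (137.0 * 8760) = 0.8799


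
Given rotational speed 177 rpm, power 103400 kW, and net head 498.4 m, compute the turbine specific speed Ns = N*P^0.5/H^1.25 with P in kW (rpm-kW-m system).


Ns = 177 * 103400^0.5 / 498.4^1.25 = 24.1691


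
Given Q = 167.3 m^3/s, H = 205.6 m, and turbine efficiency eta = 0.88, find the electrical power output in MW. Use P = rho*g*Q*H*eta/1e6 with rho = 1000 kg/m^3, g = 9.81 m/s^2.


P = 1000 * 9.81 * 167.3 * 205.6 * 0.88 / 1e6 = 296.9414 MW


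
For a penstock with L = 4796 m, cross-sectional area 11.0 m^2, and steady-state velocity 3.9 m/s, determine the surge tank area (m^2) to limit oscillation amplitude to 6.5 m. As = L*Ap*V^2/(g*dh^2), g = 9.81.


As = 4796 * 11.0 * 3.9^2 / (9.81 * 6.5^2) = 1936.0000 m^2


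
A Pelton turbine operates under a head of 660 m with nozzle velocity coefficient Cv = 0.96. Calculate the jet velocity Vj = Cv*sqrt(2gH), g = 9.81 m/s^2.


Vj = 0.96 * sqrt(2*9.81*660) = 109.2428 m/s


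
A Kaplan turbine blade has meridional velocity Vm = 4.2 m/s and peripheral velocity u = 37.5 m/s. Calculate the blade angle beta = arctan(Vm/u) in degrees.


beta = arctan(4.2 / 37.5) = 6.3905 degrees


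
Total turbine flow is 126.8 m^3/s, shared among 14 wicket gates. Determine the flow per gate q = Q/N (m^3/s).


q = 126.8 / 14 = 9.0571 m^3/s


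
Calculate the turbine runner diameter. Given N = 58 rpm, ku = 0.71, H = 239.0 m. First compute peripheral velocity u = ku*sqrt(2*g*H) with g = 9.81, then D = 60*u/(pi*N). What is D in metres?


u = 0.71 * sqrt(2*9.81*239.0) = 48.6191 m/s
D = 60 * 48.6191 / (pi * 58) = 16.0096 m


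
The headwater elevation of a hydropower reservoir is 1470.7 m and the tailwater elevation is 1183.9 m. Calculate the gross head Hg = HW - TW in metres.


Hg = 1470.7 - 1183.9 = 286.8000 m


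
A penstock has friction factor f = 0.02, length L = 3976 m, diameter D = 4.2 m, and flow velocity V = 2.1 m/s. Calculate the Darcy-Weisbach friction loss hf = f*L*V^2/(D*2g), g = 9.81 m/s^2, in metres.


hf = 0.02 * 3976 * 2.1^2 / (4.2 * 2 * 9.81) = 4.2557 m


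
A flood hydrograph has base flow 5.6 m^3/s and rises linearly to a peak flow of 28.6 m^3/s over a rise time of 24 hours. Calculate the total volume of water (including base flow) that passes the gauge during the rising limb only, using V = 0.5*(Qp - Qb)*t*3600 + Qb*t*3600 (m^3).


V = 0.5*(28.6 - 5.6)*24*3600 + 5.6*24*3600 = 1.4774e+06 m^3


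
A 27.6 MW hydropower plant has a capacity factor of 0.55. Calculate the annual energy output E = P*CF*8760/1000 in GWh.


E = 27.6 * 0.55 * 8760 / 1000 = 132.9768 GWh


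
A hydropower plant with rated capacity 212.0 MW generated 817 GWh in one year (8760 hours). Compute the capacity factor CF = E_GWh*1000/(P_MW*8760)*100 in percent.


CF = 817 * 1000 / (212.0 * 8760) * 100 = 43.9928 %


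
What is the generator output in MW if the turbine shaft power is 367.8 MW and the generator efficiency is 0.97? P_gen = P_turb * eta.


P_gen = 367.8 * 0.97 = 356.7660 MW


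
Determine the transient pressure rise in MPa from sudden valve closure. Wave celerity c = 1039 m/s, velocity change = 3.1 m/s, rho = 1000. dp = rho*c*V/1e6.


dp = 1000 * 1039 * 3.1 / 1e6 = 3.2209 MPa


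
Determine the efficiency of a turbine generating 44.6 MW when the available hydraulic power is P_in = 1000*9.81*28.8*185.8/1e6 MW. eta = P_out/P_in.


P_in = 1000 * 9.81 * 28.8 * 185.8 / 1e6 = 52.4937 MW
eta = 44.6 / 52.4937 = 0.8496


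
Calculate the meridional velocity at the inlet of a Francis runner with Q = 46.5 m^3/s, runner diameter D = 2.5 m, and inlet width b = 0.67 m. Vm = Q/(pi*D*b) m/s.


Vm = 46.5 / (pi * 2.5 * 0.67) = 8.8367 m/s


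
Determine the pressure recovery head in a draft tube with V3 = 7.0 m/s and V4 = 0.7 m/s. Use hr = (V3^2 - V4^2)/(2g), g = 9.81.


hr = (7.0^2 - 0.7^2) / (2*9.81) = 2.4725 m


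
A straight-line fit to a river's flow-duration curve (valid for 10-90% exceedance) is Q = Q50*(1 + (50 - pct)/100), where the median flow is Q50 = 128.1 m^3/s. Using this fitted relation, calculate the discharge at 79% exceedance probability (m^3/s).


Q = 128.1 * (1 + (50 - 79)/100) = 90.9510 m^3/s


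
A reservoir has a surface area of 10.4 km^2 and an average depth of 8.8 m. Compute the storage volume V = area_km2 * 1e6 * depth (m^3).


V = 10.4 * 1e6 * 8.8 = 9.1520e+07 m^3


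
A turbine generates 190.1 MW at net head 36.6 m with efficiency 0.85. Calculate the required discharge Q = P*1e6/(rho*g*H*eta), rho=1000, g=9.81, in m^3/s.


Q = 190.1 * 1e6 / (1000 * 9.81 * 36.6 * 0.85) = 622.8925 m^3/s


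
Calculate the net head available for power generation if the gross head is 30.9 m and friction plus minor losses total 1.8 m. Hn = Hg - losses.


Hn = 30.9 - 1.8 = 29.1000 m


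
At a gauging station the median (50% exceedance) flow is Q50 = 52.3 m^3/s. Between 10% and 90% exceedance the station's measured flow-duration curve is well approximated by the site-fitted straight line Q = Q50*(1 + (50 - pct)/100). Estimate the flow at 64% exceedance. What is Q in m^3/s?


Q = 52.3 * (1 + (50 - 64)/100) = 44.9780 m^3/s


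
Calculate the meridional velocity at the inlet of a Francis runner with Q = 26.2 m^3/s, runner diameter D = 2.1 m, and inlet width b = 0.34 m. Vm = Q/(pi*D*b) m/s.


Vm = 26.2 / (pi * 2.1 * 0.34) = 11.6803 m/s


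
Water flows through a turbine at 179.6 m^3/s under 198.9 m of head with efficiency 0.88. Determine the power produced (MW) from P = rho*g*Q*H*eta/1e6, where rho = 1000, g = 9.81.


P = 1000 * 9.81 * 179.6 * 198.9 * 0.88 / 1e6 = 308.3847 MW


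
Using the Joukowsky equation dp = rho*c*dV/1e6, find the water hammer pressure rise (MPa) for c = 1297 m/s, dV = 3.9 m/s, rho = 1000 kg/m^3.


dp = 1000 * 1297 * 3.9 / 1e6 = 5.0583 MPa


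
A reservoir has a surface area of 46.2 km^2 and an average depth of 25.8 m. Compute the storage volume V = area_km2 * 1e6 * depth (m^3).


V = 46.2 * 1e6 * 25.8 = 1.1920e+09 m^3


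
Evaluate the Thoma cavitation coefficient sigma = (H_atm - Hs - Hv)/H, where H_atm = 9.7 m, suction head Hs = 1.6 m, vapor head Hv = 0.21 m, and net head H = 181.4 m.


sigma = (9.7 - 1.6 - 0.21) / 181.4 = 0.0435


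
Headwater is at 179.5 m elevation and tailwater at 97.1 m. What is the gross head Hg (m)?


Hg = 179.5 - 97.1 = 82.4000 m


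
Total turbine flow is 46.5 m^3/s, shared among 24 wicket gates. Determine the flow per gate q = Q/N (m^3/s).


q = 46.5 / 24 = 1.9375 m^3/s


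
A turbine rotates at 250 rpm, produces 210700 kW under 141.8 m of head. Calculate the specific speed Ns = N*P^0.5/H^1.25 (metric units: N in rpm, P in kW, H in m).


Ns = 250 * 210700^0.5 / 141.8^1.25 = 234.5184


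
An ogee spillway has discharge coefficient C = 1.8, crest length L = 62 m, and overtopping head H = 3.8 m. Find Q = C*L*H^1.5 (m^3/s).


Q = 1.8 * 62 * 3.8^1.5 = 826.6841 m^3/s


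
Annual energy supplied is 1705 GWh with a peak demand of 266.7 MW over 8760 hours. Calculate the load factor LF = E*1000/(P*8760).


LF = 1705 * 1000 / (266.7 * 8760) = 0.7298


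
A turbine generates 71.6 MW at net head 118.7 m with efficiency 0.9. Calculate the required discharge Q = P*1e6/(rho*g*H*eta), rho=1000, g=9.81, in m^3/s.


Q = 71.6 * 1e6 / (1000 * 9.81 * 118.7 * 0.9) = 68.3205 m^3/s


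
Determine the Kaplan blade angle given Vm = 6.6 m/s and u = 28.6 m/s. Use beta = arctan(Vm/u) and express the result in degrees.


beta = arctan(6.6 / 28.6) = 12.9946 degrees


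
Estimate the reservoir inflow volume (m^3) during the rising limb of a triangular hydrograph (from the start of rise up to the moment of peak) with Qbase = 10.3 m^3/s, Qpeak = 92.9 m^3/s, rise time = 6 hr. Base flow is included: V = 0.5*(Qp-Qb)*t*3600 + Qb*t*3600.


V = 0.5*(92.9 - 10.3)*6*3600 + 10.3*6*3600 = 1.1146e+06 m^3


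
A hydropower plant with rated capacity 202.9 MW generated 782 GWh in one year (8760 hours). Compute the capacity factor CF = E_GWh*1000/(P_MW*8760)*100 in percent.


CF = 782 * 1000 / (202.9 * 8760) * 100 = 43.9968 %


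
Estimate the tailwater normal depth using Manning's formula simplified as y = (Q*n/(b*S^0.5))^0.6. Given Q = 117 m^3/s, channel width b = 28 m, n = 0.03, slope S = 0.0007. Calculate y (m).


y = (117 * 0.03 / (28 * 0.0007^0.5))^0.6 = 2.5431 m


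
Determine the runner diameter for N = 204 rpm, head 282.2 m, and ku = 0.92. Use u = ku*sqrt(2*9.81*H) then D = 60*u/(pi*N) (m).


u = 0.92 * sqrt(2*9.81*282.2) = 68.4567 m/s
D = 60 * 68.4567 / (pi * 204) = 6.4090 m


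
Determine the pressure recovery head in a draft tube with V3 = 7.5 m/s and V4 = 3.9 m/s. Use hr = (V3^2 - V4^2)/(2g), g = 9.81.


hr = (7.5^2 - 3.9^2) / (2*9.81) = 2.0917 m


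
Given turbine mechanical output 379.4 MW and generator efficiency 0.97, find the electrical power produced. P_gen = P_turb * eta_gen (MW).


P_gen = 379.4 * 0.97 = 368.0180 MW


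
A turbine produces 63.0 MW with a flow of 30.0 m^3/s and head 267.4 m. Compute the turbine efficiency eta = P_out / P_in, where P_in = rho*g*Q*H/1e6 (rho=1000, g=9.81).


P_in = 1000 * 9.81 * 30.0 * 267.4 / 1e6 = 78.6958 MW
eta = 63.0 / 78.6958 = 0.8006


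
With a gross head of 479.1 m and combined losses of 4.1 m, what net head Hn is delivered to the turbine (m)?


Hn = 479.1 - 4.1 = 475.0000 m


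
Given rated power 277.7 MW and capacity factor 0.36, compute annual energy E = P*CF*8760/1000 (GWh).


E = 277.7 * 0.36 * 8760 / 1000 = 875.7547 GWh


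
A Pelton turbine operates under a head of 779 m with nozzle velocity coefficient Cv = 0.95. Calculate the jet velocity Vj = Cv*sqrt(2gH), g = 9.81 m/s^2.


Vj = 0.95 * sqrt(2*9.81*779) = 117.4470 m/s


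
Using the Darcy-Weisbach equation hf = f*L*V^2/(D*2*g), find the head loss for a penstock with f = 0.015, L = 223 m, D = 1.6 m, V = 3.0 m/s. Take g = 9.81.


hf = 0.015 * 223 * 3.0^2 / (1.6 * 2 * 9.81) = 0.9590 m


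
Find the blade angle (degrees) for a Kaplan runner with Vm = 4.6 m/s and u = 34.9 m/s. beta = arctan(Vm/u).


beta = arctan(4.6 / 34.9) = 7.5086 degrees


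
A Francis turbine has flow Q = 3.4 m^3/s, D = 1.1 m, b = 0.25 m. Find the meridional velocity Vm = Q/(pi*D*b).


Vm = 3.4 / (pi * 1.1 * 0.25) = 3.9355 m/s


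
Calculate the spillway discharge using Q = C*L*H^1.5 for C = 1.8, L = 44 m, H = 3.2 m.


Q = 1.8 * 44 * 3.2^1.5 = 453.3673 m^3/s


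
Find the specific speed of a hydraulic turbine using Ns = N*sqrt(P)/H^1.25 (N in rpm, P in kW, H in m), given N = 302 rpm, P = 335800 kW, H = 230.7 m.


Ns = 302 * 335800^0.5 / 230.7^1.25 = 194.6426


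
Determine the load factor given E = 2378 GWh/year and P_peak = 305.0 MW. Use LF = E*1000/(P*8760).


LF = 2378 * 1000 / (305.0 * 8760) = 0.8900


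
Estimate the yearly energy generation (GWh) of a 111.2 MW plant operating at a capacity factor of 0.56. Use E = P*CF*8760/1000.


E = 111.2 * 0.56 * 8760 / 1000 = 545.5027 GWh


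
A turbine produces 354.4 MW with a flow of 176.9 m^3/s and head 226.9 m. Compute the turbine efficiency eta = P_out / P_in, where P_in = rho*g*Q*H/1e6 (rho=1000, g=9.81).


P_in = 1000 * 9.81 * 176.9 * 226.9 / 1e6 = 393.7598 MW
eta = 354.4 / 393.7598 = 0.9000


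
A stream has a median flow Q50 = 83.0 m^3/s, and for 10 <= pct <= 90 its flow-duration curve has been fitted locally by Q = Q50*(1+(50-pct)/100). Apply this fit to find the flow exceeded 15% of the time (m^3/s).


Q = 83.0 * (1 + (50 - 15)/100) = 112.0500 m^3/s


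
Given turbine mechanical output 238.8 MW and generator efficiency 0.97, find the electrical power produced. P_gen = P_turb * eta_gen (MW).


P_gen = 238.8 * 0.97 = 231.6360 MW


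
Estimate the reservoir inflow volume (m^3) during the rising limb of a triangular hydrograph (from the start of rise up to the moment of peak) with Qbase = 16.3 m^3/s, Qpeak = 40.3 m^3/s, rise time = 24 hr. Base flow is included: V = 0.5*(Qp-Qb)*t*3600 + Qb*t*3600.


V = 0.5*(40.3 - 16.3)*24*3600 + 16.3*24*3600 = 2.4451e+06 m^3


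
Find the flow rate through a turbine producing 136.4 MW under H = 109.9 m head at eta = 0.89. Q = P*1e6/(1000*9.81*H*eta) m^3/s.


Q = 136.4 * 1e6 / (1000 * 9.81 * 109.9 * 0.89) = 142.1535 m^3/s


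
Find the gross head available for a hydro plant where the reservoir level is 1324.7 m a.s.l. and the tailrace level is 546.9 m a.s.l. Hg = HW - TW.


Hg = 1324.7 - 546.9 = 777.8000 m


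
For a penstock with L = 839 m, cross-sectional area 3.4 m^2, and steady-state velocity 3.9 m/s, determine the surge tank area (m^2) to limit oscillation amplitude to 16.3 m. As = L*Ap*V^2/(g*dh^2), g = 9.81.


As = 839 * 3.4 * 3.9^2 / (9.81 * 16.3^2) = 16.6466 m^2


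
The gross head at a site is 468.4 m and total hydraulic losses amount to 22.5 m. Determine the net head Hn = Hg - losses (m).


Hn = 468.4 - 22.5 = 445.9000 m


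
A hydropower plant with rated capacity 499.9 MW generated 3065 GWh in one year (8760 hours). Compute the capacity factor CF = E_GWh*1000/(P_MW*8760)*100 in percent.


CF = 3065 * 1000 / (499.9 * 8760) * 100 = 69.9912 %


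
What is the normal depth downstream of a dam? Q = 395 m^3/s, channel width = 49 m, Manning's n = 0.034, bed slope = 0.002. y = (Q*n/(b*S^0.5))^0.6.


y = (395 * 0.034 / (49 * 0.002^0.5))^0.6 = 2.9677 m


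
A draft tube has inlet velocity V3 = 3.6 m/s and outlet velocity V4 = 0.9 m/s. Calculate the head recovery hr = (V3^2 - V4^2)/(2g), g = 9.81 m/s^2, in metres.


hr = (3.6^2 - 0.9^2) / (2*9.81) = 0.6193 m


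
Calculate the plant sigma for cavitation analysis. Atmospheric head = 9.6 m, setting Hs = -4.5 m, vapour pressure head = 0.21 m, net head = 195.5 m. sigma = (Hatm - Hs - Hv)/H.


sigma = (9.6 - (-4.5) - 0.21) / 195.5 = 0.0710


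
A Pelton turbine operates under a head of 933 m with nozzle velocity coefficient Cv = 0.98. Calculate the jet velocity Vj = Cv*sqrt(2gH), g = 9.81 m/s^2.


Vj = 0.98 * sqrt(2*9.81*933) = 132.5917 m/s


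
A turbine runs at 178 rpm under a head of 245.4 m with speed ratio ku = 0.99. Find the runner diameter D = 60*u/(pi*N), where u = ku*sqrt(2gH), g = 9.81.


u = 0.99 * sqrt(2*9.81*245.4) = 68.6945 m/s
D = 60 * 68.6945 / (pi * 178) = 7.3706 m


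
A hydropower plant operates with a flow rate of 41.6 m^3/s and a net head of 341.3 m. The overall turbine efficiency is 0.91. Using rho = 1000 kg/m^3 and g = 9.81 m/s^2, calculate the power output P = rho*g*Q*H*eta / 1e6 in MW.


P = 1000 * 9.81 * 41.6 * 341.3 * 0.91 / 1e6 = 126.7477 MW


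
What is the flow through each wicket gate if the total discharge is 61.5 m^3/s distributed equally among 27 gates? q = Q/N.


q = 61.5 / 27 = 2.2778 m^3/s


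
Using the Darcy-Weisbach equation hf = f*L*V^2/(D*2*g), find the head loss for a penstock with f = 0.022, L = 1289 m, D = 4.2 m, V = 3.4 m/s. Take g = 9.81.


hf = 0.022 * 1289 * 3.4^2 / (4.2 * 2 * 9.81) = 3.9782 m


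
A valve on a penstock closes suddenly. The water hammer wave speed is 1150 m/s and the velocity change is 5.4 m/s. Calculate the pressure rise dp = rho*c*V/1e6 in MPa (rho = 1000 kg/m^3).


dp = 1000 * 1150 * 5.4 / 1e6 = 6.2100 MPa


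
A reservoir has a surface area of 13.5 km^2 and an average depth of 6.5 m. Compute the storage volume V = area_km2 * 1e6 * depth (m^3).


V = 13.5 * 1e6 * 6.5 = 8.7750e+07 m^3


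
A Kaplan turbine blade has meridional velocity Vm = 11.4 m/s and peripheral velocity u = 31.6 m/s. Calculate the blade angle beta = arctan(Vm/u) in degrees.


beta = arctan(11.4 / 31.6) = 19.8374 degrees


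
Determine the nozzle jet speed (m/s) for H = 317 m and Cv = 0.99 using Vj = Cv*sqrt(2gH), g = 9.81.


Vj = 0.99 * sqrt(2*9.81*317) = 78.0754 m/s


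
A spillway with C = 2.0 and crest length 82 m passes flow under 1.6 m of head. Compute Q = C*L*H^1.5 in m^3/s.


Q = 2.0 * 82 * 1.6^1.5 = 331.9127 m^3/s


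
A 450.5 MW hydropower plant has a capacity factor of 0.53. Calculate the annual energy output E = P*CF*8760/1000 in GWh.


E = 450.5 * 0.53 * 8760 / 1000 = 2091.5814 GWh


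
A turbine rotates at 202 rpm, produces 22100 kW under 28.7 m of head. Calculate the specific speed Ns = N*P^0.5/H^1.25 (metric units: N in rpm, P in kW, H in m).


Ns = 202 * 22100^0.5 / 28.7^1.25 = 452.0590


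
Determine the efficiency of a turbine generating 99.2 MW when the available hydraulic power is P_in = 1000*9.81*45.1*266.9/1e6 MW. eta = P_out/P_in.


P_in = 1000 * 9.81 * 45.1 * 266.9 / 1e6 = 118.0848 MW
eta = 99.2 / 118.0848 = 0.8401


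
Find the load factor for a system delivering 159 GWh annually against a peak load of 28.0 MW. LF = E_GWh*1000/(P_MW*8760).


LF = 159 * 1000 / (28.0 * 8760) = 0.6482


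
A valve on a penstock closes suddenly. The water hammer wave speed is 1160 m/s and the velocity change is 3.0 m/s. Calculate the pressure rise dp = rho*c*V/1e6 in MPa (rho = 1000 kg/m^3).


dp = 1000 * 1160 * 3.0 / 1e6 = 3.4800 MPa


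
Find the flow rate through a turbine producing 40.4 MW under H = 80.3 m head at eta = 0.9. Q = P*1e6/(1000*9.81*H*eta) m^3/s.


Q = 40.4 * 1e6 / (1000 * 9.81 * 80.3 * 0.9) = 56.9842 m^3/s


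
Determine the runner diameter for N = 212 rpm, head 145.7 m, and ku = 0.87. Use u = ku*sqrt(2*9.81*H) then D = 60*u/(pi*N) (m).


u = 0.87 * sqrt(2*9.81*145.7) = 46.5156 m/s
D = 60 * 46.5156 / (pi * 212) = 4.1905 m


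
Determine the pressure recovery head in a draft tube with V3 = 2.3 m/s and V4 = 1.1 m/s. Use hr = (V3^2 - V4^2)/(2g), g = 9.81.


hr = (2.3^2 - 1.1^2) / (2*9.81) = 0.2080 m


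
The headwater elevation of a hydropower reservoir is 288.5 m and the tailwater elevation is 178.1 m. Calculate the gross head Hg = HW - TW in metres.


Hg = 288.5 - 178.1 = 110.4000 m


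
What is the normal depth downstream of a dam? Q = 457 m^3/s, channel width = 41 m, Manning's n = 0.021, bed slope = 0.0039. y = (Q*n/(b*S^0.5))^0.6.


y = (457 * 0.021 / (41 * 0.0039^0.5))^0.6 = 2.2095 m
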